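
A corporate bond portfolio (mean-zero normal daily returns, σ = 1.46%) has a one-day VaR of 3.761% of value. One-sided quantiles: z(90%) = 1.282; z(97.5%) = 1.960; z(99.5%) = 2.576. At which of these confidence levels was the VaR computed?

Implied z = VaR/σ = 3.761 / 1.46 = 2.576.
This matches z(99.5%) = 2.576.

99.5%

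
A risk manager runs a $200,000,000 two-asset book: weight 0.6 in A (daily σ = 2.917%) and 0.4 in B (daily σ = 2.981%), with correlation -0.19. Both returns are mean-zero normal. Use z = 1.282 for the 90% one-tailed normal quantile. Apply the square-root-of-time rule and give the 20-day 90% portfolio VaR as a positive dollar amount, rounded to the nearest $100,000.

σ_p = √(0.6²·2.917² + 0.4²·2.981² + 2·-0.19·0.6·0.4·2.917·2.981) = 1.921%.
σ_{20d} = 1.921% × √20 = 8.591%.
VaR = 1.282 × 8.591% = 11.014%; on $200,000,000 that is $22,028,000.

$22,000,000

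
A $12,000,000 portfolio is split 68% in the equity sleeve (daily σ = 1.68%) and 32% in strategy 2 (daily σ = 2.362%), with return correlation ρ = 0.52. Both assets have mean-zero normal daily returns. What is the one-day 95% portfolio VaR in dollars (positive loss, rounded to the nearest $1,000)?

σ_p² = 0.68²·1.68² + 0.32²·2.362² + 2·0.52·0.68·0.32·1.68·2.362 = 2.7744 (%²).
σ_p = √2.7744 = 1.666%.
At 95%, z = 1.645.
VaR = 1.645 × 1.666% = 2.741%; on $12,000,000 that is $328,920.

$329,000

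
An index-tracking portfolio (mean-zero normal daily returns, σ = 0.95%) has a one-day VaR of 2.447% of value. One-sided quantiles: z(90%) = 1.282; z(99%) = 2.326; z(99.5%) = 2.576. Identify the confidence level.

Implied z = VaR/σ = 2.447 / 0.95 = 2.576.
This matches z(99.5%) = 2.576.

99.5%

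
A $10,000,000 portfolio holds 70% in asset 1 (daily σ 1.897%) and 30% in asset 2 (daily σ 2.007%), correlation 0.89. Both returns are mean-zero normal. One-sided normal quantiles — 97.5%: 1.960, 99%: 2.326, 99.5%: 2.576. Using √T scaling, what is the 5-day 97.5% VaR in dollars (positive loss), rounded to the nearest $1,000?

$826,000

σ_p = √(0.7²·1.897² + 0.3²·2.007² + 2·0.89·0.7·0.3·1.897·2.007) = 1.884%.
σ_{5d} = 1.884% × √5 = 4.213%.
VaR = 1.960 × 4.213% = 8.257%; on $10,000,000 that is $825,700.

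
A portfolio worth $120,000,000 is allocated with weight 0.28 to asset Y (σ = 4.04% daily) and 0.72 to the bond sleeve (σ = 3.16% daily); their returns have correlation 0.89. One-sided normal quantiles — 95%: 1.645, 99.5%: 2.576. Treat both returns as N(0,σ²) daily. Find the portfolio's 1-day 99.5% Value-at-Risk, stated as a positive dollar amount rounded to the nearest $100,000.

σ_p² = 0.28²·4.04² + 0.72²·3.16² + 2·0.89·0.28·0.72·4.04·3.16 = 11.0373 (%²).
σ_p = √11.0373 = 3.322%.
VaR = 2.576 × 3.322% = 8.557%; on $120,000,000 that is $10,268,400.

$10,300,000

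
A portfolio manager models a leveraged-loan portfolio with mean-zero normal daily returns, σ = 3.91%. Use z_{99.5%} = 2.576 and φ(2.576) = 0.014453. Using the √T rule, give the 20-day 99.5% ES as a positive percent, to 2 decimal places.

50.55%

σ_{20d} = 3.91% × √20 = 17.486%.
ES multiplier = φ(z)/(1−α) = 0.014453/0.005 = 2.891.
ES = 17.486% × 2.891 = 50.552%.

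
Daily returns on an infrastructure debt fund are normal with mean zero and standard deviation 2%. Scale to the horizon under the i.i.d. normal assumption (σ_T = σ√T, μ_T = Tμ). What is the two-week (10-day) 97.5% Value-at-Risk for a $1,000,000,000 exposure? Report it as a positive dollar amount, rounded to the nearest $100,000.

At 97.5%, z = 1.960.
σ_{10d} = 2% × √10 = 6.325%.
VaR = 1.960 × 6.325% = 12.397%.
On $1,000,000,000: 0.12397 × $1,000,000,000 = $123,970,000.

$124,000,000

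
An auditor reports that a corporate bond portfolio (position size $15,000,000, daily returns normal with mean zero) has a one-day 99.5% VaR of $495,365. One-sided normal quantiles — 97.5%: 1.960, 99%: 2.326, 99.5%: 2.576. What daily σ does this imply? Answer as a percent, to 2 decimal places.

VaR as a fraction: $495,365 / $15,000,000 = 3.302%.
σ = VaR / z = 3.302% / 2.576 = 1.282%.

1.28%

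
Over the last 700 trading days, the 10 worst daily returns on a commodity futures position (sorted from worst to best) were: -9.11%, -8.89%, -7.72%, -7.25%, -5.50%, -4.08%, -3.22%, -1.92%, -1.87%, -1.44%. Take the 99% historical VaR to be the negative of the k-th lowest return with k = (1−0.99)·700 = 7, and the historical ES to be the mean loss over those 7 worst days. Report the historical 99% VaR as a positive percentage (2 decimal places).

k = 7; the 7th lowest return is -3.22%, so VaR = 3.22%.

3.22%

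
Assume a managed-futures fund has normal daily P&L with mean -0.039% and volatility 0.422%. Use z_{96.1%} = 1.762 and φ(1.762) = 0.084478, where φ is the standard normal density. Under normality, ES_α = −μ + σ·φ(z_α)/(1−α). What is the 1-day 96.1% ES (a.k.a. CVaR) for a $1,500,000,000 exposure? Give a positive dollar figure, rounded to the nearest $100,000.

$14,300,000

Tail multiplier: φ(z)/(1−α) = 0.084478 / 0.039 = 2.166.
ES = −(-0.039%) + 0.422% × 2.166 = 0.953%.
On $1,500,000,000: 0.00953 × $1,500,000,000 = $14,295,000.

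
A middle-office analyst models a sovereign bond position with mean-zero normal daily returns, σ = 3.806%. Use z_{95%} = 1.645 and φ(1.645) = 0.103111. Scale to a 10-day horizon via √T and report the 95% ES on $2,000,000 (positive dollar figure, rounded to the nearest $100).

σ_{10d} = 3.806% × √10 = 12.036%.
ES multiplier = φ(z)/(1−α) = 0.103111/0.05 = 2.062.
ES = 12.036% × 2.062 = 24.818%; on $2,000,000: $496,360.

$496,400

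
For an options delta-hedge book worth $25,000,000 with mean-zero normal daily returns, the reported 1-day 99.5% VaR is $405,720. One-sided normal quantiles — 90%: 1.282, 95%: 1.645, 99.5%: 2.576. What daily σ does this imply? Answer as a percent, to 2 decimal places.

0.63%

VaR as a fraction: $405,720 / $25,000,000 = 1.623%.
σ = VaR / z = 1.623% / 2.576 = 0.630%.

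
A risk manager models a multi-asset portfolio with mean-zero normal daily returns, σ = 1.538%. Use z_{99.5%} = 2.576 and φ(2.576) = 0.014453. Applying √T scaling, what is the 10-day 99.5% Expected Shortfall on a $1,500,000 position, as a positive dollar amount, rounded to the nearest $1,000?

$211,000

σ_{10d} = 1.538% × √10 = 4.864%.
ES multiplier = φ(z)/(1−α) = 0.014453/0.005 = 2.891.
ES = 4.864% × 2.891 = 14.062%; on $1,500,000: $210,930.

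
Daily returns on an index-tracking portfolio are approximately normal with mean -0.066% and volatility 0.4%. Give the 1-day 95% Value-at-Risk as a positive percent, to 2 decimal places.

At 95% one-sided, z = 1.645.
VaR = −μ + z·σ = −(-0.066%) + 1.645 × 0.4% = 0.724%.

0.72%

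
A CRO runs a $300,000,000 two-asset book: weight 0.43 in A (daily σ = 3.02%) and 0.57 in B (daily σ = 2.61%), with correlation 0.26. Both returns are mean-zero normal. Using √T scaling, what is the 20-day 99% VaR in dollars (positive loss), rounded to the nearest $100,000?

σ_p = √(0.43²·3.02² + 0.57²·2.61² + 2·0.26·0.43·0.57·3.02·2.61) = 2.215%.
σ_{20d} = 2.215% × √20 = 9.906%.
z(99%) = 2.326.
VaR = 2.326 × 9.906% = 23.041%; on $300,000,000 that is $69,123,000.

$69,100,000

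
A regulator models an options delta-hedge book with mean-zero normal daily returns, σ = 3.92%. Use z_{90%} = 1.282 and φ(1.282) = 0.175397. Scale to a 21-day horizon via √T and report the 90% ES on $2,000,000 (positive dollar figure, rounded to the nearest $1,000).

$630,000

σ_{21d} = 3.92% × √21 = 17.964%.
ES multiplier = φ(z)/(1−α) = 0.175397/0.1 = 1.754.
ES = 17.964% × 1.754 = 31.509%; on $2,000,000: $630,180.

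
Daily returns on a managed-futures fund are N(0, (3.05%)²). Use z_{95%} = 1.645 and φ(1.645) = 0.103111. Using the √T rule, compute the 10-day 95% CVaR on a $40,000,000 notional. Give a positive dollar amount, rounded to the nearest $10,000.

$7,960,000

σ_{10d} = 3.05% × √10 = 9.645%.
ES multiplier = φ(z)/(1−α) = 0.103111/0.05 = 2.062.
ES = 9.645% × 2.062 = 19.888%; on $40,000,000: $7,955,200.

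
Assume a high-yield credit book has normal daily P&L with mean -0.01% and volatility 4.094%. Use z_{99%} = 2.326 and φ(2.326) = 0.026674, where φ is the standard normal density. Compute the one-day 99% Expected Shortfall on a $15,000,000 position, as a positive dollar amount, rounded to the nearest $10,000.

$1,640,000

Tail multiplier: φ(z)/(1−α) = 0.026674 / 0.01 = 2.667.
ES = −(-0.01%) + 4.094% × 2.667 = 10.929%.
On $15,000,000: 0.10929 × $15,000,000 = $1,639,350.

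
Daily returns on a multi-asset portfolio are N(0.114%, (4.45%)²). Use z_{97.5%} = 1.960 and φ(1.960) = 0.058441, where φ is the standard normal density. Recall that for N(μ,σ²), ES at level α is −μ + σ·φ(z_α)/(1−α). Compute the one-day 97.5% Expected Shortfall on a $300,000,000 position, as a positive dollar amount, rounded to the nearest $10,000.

$30,870,000

Tail multiplier: φ(z)/(1−α) = 0.058441 / 0.025 = 2.338.
ES = −(0.114%) + 4.45% × 2.338 = 10.290%.
On $300,000,000: 0.10290 × $300,000,000 = $30,870,000.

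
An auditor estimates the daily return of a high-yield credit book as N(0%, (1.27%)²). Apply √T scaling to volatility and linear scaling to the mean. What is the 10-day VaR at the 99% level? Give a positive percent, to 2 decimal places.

At 99%, z = 2.326.
σ_{10d} = 1.27% × √10 = 4.016%.
VaR = 2.326 × 4.016% = 9.341%.

9.34%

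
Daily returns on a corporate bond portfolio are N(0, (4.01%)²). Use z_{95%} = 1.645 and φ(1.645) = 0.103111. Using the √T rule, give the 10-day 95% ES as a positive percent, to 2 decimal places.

26.15%

σ_{10d} = 4.01% × √10 = 12.681%.
ES multiplier = φ(z)/(1−α) = 0.103111/0.05 = 2.062.
ES = 12.681% × 2.062 = 26.148%.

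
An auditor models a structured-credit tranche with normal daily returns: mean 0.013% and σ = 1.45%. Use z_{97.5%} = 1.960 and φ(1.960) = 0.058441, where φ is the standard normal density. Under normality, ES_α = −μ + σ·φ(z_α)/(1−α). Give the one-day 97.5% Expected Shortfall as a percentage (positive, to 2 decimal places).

Tail multiplier: φ(z)/(1−α) = 0.058441 / 0.025 = 2.338.
ES = −(0.013%) + 1.45% × 2.338 = 3.377%.

3.38%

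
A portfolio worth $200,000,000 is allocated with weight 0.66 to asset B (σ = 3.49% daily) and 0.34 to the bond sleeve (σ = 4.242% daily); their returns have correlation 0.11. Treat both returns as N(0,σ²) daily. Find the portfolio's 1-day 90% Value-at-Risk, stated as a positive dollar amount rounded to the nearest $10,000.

$7,300,000

σ_p² = 0.66²·3.49² + 0.34²·4.242² + 2·0.11·0.66·0.34·3.49·4.242 = 8.1167 (%²).
σ_p = √8.1167 = 2.849%.
At 90%, z = 1.282.
VaR = 1.282 × 2.849% = 3.652%; on $200,000,000 that is $7,304,000.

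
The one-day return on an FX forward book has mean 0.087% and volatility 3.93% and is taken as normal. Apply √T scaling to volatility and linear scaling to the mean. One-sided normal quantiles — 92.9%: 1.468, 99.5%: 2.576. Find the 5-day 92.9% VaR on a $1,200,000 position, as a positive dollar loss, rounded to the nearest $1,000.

σ_{5d} = 3.93% × √5 = 8.788%; μ_{5d} = 5 × 0.087% = 0.435%.
VaR = −(0.435%) + 1.468 × 8.788% = 12.466%.
On $1,200,000: 0.12466 × $1,200,000 = $149,592.

$150,000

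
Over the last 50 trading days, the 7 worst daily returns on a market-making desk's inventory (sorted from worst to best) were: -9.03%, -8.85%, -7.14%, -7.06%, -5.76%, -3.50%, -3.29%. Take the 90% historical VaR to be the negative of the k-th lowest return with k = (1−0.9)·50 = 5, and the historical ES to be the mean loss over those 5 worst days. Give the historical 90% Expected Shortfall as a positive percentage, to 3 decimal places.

7.568%

The 5 worst returns sum to -37.84%.
ES = −(-37.84%) / 5 = 7.568%.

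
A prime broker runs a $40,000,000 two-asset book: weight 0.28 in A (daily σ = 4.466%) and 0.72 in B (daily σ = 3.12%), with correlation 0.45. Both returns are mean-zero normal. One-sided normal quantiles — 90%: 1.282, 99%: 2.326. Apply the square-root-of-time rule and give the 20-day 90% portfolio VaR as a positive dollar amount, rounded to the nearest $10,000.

σ_p = √(0.28²·4.466² + 0.72²·3.12² + 2·0.45·0.28·0.72·4.466·3.12) = 3.023%.
σ_{20d} = 3.023% × √20 = 13.519%.
VaR = 1.282 × 13.519% = 17.331%; on $40,000,000 that is $6,932,400.

$6,930,000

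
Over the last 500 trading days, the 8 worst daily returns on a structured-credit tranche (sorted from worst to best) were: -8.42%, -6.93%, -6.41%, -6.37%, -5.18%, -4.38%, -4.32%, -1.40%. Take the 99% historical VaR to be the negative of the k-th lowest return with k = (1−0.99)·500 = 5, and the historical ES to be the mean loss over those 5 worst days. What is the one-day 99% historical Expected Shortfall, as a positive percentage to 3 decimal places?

6.662%

The 5 worst returns sum to -33.31%.
ES = −(-33.31%) / 5 = 6.662%.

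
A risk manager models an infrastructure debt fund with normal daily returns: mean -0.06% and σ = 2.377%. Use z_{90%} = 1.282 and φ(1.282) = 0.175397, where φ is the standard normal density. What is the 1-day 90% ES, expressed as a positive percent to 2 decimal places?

4.23%

Tail multiplier: φ(z)/(1−α) = 0.175397 / 0.1 = 1.754.
ES = −(-0.06%) + 2.377% × 1.754 = 4.229%.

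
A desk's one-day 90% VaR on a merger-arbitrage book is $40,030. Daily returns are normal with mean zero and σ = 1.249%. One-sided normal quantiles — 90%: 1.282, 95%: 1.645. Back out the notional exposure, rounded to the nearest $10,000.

VaR as a fraction of value: z·σ = 1.282 × 1.249% = 1.60122%.
Position = $40,030 / 0.0160122 = $2,499,972.

$2,500,000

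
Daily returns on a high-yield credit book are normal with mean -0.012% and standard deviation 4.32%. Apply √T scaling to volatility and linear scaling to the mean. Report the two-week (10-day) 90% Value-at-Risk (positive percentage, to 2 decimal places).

17.63%

At 90%, z = 1.282.
σ_{10d} = 4.32% × √10 = 13.661%; μ_{10d} = 10 × -0.012% = -0.120%.
VaR = −(-0.120%) + 1.282 × 13.661% = 17.633%.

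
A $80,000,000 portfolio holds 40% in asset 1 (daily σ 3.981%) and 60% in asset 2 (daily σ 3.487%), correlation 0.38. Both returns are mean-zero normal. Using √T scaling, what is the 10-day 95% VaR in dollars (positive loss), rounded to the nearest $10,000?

$12,790,000

σ_p = √(0.4²·3.981² + 0.6²·3.487² + 2·0.38·0.4·0.6·3.981·3.487) = 3.073%.
σ_{10d} = 3.073% × √10 = 9.718%.
z(95%) = 1.645.
VaR = 1.645 × 9.718% = 15.986%; on $80,000,000 that is $12,788,800.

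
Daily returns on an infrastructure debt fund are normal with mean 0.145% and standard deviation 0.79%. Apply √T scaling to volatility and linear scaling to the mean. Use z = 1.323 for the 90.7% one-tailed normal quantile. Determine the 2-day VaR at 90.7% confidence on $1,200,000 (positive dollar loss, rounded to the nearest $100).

$14,300

σ_{2d} = 0.79% × √2 = 1.117%; μ_{2d} = 2 × 0.145% = 0.290%.
VaR = −(0.290%) + 1.323 × 1.117% = 1.188%.
On $1,200,000: 0.01188 × $1,200,000 = $14,256.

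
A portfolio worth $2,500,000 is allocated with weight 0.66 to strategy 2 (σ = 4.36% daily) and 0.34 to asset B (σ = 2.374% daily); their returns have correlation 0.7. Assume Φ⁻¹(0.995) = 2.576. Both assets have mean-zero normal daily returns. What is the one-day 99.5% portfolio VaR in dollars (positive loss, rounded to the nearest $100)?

σ_p² = 0.66²·4.36² + 0.34²·2.374² + 2·0.7·0.66·0.34·4.36·2.374 = 12.1838 (%²).
σ_p = √12.1838 = 3.491%.
VaR = 2.576 × 3.491% = 8.993%; on $2,500,000 that is $224,825.

$224,800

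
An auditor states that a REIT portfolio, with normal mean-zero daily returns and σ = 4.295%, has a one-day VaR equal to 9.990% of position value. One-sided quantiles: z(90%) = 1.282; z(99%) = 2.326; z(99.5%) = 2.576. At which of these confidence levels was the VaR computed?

99%

Implied z = VaR/σ = 9.990 / 4.295 = 2.326.
This matches z(99%) = 2.326.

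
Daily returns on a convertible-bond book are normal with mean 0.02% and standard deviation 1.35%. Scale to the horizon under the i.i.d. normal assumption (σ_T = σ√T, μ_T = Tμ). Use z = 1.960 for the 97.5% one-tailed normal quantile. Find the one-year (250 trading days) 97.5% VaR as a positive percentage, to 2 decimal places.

σ_{250d} = 1.35% × √250 = 21.345%; μ_{250d} = 250 × 0.02% = 5.000%.
VaR = −(5.000%) + 1.960 × 21.345% = 36.836%.

36.84%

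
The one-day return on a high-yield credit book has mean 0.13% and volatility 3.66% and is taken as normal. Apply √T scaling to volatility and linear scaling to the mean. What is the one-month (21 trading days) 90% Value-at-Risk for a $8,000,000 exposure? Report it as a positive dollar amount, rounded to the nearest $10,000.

$1,500,000

At 90%, z = 1.282.
σ_{21d} = 3.66% × √21 = 16.772%; μ_{21d} = 21 × 0.13% = 2.730%.
VaR = −(2.730%) + 1.282 × 16.772% = 18.772%.
On $8,000,000: 0.18772 × $8,000,000 = $1,501,760.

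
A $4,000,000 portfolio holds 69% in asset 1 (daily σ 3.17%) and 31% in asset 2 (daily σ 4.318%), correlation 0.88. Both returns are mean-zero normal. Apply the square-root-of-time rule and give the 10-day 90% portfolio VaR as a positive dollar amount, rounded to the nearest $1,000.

σ_p = √(0.69²·3.17² + 0.31²·4.318² + 2·0.88·0.69·0.31·3.17·4.318) = 3.425%.
σ_{10d} = 3.425% × √10 = 10.831%.
z(90%) = 1.282.
VaR = 1.282 × 10.831% = 13.885%; on $4,000,000 that is $555,400.

$555,000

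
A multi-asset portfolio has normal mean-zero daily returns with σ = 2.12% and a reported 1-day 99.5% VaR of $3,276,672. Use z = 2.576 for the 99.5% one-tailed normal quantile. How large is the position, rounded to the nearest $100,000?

VaR as a fraction of value: z·σ = 2.576 × 2.12% = 5.46112%.
Position = $3,276,672 / 0.0546112 = $60,000,000.

$60,000,000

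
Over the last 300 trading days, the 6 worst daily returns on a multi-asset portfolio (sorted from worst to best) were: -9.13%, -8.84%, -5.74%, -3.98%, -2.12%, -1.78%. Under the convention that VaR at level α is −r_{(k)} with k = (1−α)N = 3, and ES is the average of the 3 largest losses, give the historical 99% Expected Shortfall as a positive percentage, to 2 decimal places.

7.90%

The 3 worst returns sum to -23.71%.
ES = −(-23.71%) / 3 = 7.9033…% ≈ 7.90%.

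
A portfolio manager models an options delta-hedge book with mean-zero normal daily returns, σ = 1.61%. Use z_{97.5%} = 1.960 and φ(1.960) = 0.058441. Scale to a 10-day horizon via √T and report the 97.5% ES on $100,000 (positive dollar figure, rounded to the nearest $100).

$11,900

σ_{10d} = 1.61% × √10 = 5.091%.
ES multiplier = φ(z)/(1−α) = 0.058441/0.025 = 2.338.
ES = 5.091% × 2.338 = 11.903%; on $100,000: $11,903.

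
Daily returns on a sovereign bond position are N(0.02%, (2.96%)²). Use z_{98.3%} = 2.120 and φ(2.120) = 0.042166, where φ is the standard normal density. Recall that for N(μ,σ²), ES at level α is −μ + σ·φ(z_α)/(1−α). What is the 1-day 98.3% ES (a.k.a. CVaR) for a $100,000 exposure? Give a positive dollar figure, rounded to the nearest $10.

Tail multiplier: φ(z)/(1−α) = 0.042166 / 0.017 = 2.480.
ES = −(0.02%) + 2.96% × 2.480 = 7.321%.
On $100,000: 0.07321 × $100,000 = $7,321.

$7,320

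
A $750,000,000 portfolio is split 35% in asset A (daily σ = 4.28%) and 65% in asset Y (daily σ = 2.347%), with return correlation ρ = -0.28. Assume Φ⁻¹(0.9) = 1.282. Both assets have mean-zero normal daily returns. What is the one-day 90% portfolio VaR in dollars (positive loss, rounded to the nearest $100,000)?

$17,400,000

σ_p² = 0.35²·4.28² + 0.65²·2.347² + 2·-0.28·0.35·0.65·4.28·2.347 = 3.2916 (%²).
σ_p = √3.2916 = 1.814%.
VaR = 1.282 × 1.814% = 2.326%; on $750,000,000 that is $17,445,000.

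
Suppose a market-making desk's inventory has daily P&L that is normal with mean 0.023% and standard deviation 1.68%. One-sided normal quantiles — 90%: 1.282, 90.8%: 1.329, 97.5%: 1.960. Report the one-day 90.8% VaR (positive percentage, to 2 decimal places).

2.21%

VaR = −μ + z·σ = −(0.023%) + 1.329 × 1.68% = 2.210%.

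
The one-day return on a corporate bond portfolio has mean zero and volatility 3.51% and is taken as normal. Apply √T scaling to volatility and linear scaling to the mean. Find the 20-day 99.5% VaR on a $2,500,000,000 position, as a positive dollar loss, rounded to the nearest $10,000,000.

At 99.5%, z = 2.576.
σ_{20d} = 3.51% × √20 = 15.697%.
VaR = 2.576 × 15.697% = 40.435%.
On $2,500,000,000: 0.40435 × $2,500,000,000 = $1,010,875,000.

$1,010,000,000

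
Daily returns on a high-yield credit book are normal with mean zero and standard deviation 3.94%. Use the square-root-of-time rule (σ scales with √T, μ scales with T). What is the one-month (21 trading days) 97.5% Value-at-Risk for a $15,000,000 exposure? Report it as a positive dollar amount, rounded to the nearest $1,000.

At 97.5%, z = 1.960.
σ_{21d} = 3.94% × √21 = 18.055%.
VaR = 1.960 × 18.055% = 35.388%.
On $15,000,000: 0.35388 × $15,000,000 = $5,308,200.

$5,308,000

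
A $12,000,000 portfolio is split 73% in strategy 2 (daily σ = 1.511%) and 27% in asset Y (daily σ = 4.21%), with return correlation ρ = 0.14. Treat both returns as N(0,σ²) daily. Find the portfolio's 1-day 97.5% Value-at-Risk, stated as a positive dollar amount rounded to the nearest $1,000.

σ_p² = 0.73²·1.511² + 0.27²·4.21² + 2·0.14·0.73·0.27·1.511·4.21 = 2.8598 (%²).
σ_p = √2.8598 = 1.691%.
At 97.5%, z = 1.960.
VaR = 1.960 × 1.691% = 3.314%; on $12,000,000 that is $397,680.

$398,000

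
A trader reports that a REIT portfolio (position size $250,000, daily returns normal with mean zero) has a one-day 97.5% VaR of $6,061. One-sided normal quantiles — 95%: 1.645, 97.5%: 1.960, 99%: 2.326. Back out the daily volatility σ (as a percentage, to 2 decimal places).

VaR as a fraction: $6,061 / $250,000 = 2.424%.
σ = VaR / z = 2.424% / 1.960 = 1.237%.

1.24%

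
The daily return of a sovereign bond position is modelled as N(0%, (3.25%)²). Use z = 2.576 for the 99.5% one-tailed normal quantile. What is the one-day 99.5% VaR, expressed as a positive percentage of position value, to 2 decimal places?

8.37%

VaR = z·σ = 2.576 × 3.25% = 8.372%.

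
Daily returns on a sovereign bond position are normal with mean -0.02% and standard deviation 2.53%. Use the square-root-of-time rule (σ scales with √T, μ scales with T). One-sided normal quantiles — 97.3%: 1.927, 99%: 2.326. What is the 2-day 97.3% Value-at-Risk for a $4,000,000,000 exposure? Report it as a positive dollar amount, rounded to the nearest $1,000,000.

σ_{2d} = 2.53% × √2 = 3.578%; μ_{2d} = 2 × -0.02% = -0.040%.
VaR = −(-0.040%) + 1.927 × 3.578% = 6.935%.
On $4,000,000,000: 0.06935 × $4,000,000,000 = $277,400,000.

$277,000,000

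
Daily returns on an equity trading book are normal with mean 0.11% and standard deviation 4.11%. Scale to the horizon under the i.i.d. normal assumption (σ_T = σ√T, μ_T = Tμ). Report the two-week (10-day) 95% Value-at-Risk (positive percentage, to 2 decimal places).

20.28%

At 95%, z = 1.645.
σ_{10d} = 4.11% × √10 = 12.997%; μ_{10d} = 10 × 0.11% = 1.100%.
VaR = −(1.100%) + 1.645 × 12.997% = 20.280%.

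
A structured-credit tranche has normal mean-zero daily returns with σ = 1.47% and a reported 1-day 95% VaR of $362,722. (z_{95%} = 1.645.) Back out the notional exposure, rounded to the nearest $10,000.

$15,000,000

VaR as a fraction of value: z·σ = 1.645 × 1.47% = 2.41815%.
Position = $362,722 / 0.0241815 = $14,999,979.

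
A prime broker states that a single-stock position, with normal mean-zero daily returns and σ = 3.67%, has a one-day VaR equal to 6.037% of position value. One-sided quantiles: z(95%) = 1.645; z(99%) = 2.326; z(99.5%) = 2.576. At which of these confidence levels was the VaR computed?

95%

Implied z = VaR/σ = 6.037 / 3.67 = 1.645.
This matches z(95%) = 1.645.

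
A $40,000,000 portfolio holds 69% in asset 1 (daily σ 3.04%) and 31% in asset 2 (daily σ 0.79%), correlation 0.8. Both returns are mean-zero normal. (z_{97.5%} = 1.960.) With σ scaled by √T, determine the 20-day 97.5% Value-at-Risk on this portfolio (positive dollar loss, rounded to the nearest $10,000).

$8,060,000

σ_p = √(0.69²·3.04² + 0.31²·0.79² + 2·0.8·0.69·0.31·3.04·0.79) = 2.298%.
σ_{20d} = 2.298% × √20 = 10.277%.
VaR = 1.960 × 10.277% = 20.143%; on $40,000,000 that is $8,057,200.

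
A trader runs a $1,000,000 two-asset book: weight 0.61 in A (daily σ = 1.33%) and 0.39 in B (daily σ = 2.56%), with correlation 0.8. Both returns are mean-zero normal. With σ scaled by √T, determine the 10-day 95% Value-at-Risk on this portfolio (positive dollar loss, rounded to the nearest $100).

$89,400

σ_p = √(0.61²·1.33² + 0.39²·2.56² + 2·0.8·0.61·0.39·1.33·2.56) = 1.718%.
σ_{10d} = 1.718% × √10 = 5.433%.
z(95%) = 1.645.
VaR = 1.645 × 5.433% = 8.937%; on $1,000,000 that is $89,370.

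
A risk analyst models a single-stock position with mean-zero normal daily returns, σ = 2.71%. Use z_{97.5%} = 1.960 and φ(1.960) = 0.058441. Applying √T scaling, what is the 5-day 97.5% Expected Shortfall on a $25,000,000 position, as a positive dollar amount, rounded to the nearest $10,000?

σ_{5d} = 2.71% × √5 = 6.060%.
ES multiplier = φ(z)/(1−α) = 0.058441/0.025 = 2.338.
ES = 6.060% × 2.338 = 14.168%; on $25,000,000: $3,542,000.

$3,540,000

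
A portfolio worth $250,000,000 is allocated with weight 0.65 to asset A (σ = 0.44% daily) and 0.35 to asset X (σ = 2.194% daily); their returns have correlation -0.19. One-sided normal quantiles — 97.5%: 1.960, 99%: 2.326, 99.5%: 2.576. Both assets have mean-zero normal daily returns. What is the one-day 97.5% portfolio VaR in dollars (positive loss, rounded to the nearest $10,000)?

$3,760,000

σ_p² = 0.65²·0.44² + 0.35²·2.194² + 2·-0.19·0.65·0.35·0.44·2.194 = 0.5880 (%²).
σ_p = √0.5880 = 0.767%.
VaR = 1.960 × 0.767% = 1.503%; on $250,000,000 that is $3,757,500.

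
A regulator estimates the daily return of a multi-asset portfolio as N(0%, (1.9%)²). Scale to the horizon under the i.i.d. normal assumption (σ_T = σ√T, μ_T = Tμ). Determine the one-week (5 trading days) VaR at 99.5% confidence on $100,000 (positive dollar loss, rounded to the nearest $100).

At 99.5%, z = 2.576.
σ_{5d} = 1.9% × √5 = 4.249%.
VaR = 2.576 × 4.249% = 10.945%.
On $100,000: 0.10945 × $100,000 = $10,945.

$10,900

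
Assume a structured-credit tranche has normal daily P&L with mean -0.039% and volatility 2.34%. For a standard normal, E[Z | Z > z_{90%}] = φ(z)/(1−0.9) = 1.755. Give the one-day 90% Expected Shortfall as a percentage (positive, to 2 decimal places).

4.15%

ES = −(-0.039%) + 2.34% × 1.755 = 4.146%.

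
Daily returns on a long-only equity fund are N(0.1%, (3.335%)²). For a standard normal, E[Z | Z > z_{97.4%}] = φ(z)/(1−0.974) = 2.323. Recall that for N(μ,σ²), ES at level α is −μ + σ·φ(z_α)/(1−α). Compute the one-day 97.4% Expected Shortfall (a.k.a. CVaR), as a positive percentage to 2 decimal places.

7.65%

ES = −(0.1%) + 3.335% × 2.323 = 7.647%.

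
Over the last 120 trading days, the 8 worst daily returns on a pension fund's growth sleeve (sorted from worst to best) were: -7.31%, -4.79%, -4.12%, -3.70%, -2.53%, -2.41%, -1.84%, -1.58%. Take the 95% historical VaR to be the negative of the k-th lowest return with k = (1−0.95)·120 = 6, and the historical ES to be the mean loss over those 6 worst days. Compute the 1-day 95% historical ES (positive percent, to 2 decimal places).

4.14%

The 6 worst returns sum to -24.86%.
ES = −(-24.86%) / 6 = 4.1433…% ≈ 4.14%.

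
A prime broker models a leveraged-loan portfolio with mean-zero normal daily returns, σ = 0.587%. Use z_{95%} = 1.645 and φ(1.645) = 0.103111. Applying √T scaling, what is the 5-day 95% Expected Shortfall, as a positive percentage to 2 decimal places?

σ_{5d} = 0.587% × √5 = 1.313%.
ES multiplier = φ(z)/(1−α) = 0.103111/0.05 = 2.062.
ES = 1.313% × 2.062 = 2.707%.

2.71%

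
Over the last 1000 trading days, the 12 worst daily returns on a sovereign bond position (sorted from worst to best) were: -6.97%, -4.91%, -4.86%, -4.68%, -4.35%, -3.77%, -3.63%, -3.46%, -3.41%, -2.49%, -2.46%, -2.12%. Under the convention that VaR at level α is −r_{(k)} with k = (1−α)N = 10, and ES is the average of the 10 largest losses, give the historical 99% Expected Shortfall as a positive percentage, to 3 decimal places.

4.253%

The 10 worst returns sum to -42.53%.
ES = −(-42.53%) / 10 = 4.253%.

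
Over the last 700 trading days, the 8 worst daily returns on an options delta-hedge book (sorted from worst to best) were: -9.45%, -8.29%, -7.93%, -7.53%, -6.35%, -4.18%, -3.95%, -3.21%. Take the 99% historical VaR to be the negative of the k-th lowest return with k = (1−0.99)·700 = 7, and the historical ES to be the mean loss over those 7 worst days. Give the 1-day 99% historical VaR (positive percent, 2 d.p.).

3.95%

k = 7; the 7th lowest return is -3.95%, so VaR = 3.95%.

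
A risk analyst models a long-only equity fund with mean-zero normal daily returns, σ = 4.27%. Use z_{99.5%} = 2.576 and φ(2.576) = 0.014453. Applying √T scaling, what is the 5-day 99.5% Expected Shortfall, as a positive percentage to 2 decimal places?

σ_{5d} = 4.27% × √5 = 9.548%.
ES multiplier = φ(z)/(1−α) = 0.014453/0.005 = 2.891.
ES = 9.548% × 2.891 = 27.603%.

27.60%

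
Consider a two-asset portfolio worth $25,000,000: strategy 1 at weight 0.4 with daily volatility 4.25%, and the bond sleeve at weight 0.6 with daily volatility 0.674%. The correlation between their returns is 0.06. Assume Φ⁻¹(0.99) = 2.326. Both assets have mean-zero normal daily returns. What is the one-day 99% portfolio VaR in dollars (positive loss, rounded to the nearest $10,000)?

σ_p² = 0.4²·4.25² + 0.6²·0.674² + 2·0.06·0.4·0.6·4.25·0.674 = 3.1360 (%²).
σ_p = √3.1360 = 1.771%.
VaR = 2.326 × 1.771% = 4.119%; on $25,000,000 that is $1,029,750.

$1,030,000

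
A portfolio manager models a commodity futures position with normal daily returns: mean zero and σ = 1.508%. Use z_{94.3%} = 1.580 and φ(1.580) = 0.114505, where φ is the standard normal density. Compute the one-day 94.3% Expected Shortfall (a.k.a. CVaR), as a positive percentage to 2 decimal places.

Tail multiplier: φ(z)/(1−α) = 0.114505 / 0.057 = 2.009.
ES = 1.508% × 2.009 = 3.030%.

3.03%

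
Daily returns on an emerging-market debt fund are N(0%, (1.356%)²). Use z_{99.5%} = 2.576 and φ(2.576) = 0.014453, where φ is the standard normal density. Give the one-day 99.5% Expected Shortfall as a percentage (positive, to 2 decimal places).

3.92%

Tail multiplier: φ(z)/(1−α) = 0.014453 / 0.005 = 2.891.
ES = 1.356% × 2.891 = 3.920%.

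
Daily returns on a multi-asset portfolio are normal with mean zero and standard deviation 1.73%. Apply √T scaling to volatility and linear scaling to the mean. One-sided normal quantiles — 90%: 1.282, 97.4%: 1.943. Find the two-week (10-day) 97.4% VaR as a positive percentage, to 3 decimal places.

σ_{10d} = 1.73% × √10 = 5.471%.
VaR = 1.943 × 5.471% = 10.630%.

10.630%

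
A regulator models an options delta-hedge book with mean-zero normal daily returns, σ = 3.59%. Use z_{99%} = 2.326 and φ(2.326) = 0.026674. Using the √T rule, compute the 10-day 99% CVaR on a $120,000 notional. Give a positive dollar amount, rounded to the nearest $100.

$36,300

σ_{10d} = 3.59% × √10 = 11.353%.
ES multiplier = φ(z)/(1−α) = 0.026674/0.01 = 2.667.
ES = 11.353% × 2.667 = 30.278%; on $120,000: $36,334.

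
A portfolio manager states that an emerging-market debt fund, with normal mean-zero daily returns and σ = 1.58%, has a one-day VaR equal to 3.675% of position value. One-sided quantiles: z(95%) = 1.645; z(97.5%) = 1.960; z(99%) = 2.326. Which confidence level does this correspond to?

Implied z = VaR/σ = 3.675 / 1.58 = 2.326.
This matches z(99%) = 2.326.

99%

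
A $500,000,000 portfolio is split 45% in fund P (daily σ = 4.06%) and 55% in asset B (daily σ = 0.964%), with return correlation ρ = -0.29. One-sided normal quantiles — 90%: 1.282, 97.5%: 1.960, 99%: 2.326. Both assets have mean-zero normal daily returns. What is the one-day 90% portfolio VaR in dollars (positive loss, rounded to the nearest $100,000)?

$11,200,000

σ_p² = 0.45²·4.06² + 0.55²·0.964² + 2·-0.29·0.45·0.55·4.06·0.964 = 3.0572 (%²).
σ_p = √3.0572 = 1.748%.
VaR = 1.282 × 1.748% = 2.241%; on $500,000,000 that is $11,205,000.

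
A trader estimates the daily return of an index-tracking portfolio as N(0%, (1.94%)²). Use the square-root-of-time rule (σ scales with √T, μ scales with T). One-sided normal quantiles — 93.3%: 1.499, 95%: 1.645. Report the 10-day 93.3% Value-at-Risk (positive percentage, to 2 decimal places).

9.20%

σ_{10d} = 1.94% × √10 = 6.135%.
VaR = 1.499 × 6.135% = 9.196%.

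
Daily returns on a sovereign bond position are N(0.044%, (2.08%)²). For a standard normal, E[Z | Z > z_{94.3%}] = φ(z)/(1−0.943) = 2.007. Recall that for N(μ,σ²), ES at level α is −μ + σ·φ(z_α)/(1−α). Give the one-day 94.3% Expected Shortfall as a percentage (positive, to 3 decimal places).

ES = −(0.044%) + 2.08% × 2.007 = 4.131%.

4.131%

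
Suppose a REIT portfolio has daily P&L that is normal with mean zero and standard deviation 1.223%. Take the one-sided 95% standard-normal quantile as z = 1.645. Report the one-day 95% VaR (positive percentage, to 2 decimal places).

2.01%

VaR = z·σ = 1.645 × 1.223% = 2.012%.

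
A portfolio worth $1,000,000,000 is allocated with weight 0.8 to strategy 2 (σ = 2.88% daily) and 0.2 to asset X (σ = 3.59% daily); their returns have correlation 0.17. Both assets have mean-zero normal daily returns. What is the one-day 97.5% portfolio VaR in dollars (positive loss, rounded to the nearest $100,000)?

$49,500,000

σ_p² = 0.8²·2.88² + 0.2²·3.59² + 2·0.17·0.8·0.2·2.88·3.59 = 6.3864 (%²).
σ_p = √6.3864 = 2.527%.
At 97.5%, z = 1.960.
VaR = 1.960 × 2.527% = 4.953%; on $1,000,000,000 that is $49,530,000.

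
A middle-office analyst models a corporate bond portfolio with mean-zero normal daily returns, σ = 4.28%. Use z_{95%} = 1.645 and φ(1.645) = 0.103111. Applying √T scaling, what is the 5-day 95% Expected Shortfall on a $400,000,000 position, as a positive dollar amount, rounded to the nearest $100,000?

σ_{5d} = 4.28% × √5 = 9.570%.
ES multiplier = φ(z)/(1−α) = 0.103111/0.05 = 2.062.
ES = 9.570% × 2.062 = 19.733%; on $400,000,000: $78,932,000.

$78,900,000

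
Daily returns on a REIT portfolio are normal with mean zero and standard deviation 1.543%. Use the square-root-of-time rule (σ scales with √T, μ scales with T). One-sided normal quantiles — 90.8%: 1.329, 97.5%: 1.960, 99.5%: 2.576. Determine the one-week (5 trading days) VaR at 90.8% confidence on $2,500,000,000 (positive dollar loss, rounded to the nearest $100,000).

σ_{5d} = 1.543% × √5 = 3.450%.
VaR = 1.329 × 3.450% = 4.585%.
On $2,500,000,000: 0.04585 × $2,500,000,000 = $114,625,000.

$114,600,000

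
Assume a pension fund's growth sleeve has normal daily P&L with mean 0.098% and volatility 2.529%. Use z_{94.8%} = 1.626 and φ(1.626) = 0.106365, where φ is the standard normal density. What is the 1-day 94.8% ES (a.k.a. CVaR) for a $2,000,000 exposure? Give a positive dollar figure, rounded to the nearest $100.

Tail multiplier: φ(z)/(1−α) = 0.106365 / 0.052 = 2.045.
ES = −(0.098%) + 2.529% × 2.045 = 5.074%.
On $2,000,000: 0.05074 × $2,000,000 = $101,480.

$101,500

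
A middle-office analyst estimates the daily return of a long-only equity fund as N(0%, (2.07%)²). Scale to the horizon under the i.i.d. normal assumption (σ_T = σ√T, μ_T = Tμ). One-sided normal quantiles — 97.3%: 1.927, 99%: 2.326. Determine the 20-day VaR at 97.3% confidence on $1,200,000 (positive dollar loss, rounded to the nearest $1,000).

$214,000

σ_{20d} = 2.07% × √20 = 9.257%.
VaR = 1.927 × 9.257% = 17.838%.
On $1,200,000: 0.17838 × $1,200,000 = $214,056.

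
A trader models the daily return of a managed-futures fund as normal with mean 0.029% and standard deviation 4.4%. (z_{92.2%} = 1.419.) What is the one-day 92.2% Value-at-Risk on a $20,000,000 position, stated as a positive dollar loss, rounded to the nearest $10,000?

VaR = −μ + z·σ = −(0.029%) + 1.419 × 4.4% = 6.215%.
On $20,000,000: 0.06215 × $20,000,000 = $1,243,000.

$1,240,000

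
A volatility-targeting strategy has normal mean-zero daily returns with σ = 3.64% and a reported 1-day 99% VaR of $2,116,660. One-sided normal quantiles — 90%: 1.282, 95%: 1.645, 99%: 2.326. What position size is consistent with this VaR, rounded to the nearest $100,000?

$25,000,000

VaR as a fraction of value: z·σ = 2.326 × 3.64% = 8.46664%.
Position = $2,116,660 / 0.0846664 = $25,000,000.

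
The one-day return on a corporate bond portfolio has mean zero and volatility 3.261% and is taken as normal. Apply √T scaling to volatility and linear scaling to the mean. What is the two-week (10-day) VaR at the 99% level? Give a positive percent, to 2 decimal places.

At 99%, z = 2.326.
σ_{10d} = 3.261% × √10 = 10.312%.
VaR = 2.326 × 10.312% = 23.986%.

23.99%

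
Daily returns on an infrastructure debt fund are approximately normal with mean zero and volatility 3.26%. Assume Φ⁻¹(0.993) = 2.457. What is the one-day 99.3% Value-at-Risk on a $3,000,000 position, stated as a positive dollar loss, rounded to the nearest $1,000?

$240,000

VaR = z·σ = 2.457 × 3.26% = 8.010%.
On $3,000,000: 0.08010 × $3,000,000 = $240,300.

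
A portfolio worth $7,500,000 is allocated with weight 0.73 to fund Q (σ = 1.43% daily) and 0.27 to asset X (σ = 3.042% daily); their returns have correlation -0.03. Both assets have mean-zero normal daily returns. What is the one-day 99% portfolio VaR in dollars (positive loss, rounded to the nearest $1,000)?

$228,000

σ_p² = 0.73²·1.43² + 0.27²·3.042² + 2·-0.03·0.73·0.27·1.43·3.042 = 1.7129 (%²).
σ_p = √1.7129 = 1.309%.
At 99%, z = 2.326.
VaR = 2.326 × 1.309% = 3.045%; on $7,500,000 that is $228,375.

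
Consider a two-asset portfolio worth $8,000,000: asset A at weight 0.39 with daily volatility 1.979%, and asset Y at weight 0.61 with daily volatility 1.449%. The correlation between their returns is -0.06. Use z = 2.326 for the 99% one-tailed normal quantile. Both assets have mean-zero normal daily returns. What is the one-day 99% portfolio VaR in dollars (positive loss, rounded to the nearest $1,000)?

σ_p² = 0.39²·1.979² + 0.61²·1.449² + 2·-0.06·0.39·0.61·1.979·1.449 = 1.2951 (%²).
σ_p = √1.2951 = 1.138%.
VaR = 2.326 × 1.138% = 2.647%; on $8,000,000 that is $211,760.

$212,000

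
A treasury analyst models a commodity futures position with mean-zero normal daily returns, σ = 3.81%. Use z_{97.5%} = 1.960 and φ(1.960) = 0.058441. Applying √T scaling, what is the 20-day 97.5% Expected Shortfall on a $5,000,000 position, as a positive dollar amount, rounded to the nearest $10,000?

$1,990,000

σ_{20d} = 3.81% × √20 = 17.039%.
ES multiplier = φ(z)/(1−α) = 0.058441/0.025 = 2.338.
ES = 17.039% × 2.338 = 39.837%; on $5,000,000: $1,991,850.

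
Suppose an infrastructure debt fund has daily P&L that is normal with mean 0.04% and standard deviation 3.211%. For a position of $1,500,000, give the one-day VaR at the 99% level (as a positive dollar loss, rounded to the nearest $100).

At 99% one-sided, z = 2.326.
VaR = −μ + z·σ = −(0.04%) + 2.326 × 3.211% = 7.429%.
On $1,500,000: 0.07429 × $1,500,000 = $111,435.

$111,400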